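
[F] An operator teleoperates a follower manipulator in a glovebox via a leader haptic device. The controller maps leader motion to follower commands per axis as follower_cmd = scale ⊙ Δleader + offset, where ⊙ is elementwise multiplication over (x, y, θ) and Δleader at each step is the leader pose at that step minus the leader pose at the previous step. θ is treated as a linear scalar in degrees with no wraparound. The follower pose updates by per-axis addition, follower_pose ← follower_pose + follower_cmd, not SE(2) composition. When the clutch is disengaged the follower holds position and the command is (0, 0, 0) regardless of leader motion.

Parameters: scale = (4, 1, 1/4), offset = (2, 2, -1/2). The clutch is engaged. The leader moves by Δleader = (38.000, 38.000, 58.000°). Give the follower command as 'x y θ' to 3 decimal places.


154.000 40.000 14.000

axis x: 4·38.000 + 2 = 154.000
axis y: 1·38.000 + 2 = 40.000
axis θ: 1/4·58.000 + -1/2 = 14.000


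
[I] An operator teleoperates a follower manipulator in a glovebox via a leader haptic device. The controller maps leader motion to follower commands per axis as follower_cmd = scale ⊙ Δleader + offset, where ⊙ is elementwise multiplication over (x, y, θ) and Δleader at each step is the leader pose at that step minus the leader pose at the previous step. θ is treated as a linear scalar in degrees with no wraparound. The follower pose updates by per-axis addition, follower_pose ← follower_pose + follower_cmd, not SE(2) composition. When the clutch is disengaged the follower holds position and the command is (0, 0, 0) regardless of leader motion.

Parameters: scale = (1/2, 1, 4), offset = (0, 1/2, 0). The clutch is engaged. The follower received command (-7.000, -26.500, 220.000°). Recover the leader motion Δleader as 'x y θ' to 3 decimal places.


axis x: (-7.000 − 0) / (1/2) = -14.000
axis y: (-26.500 − 1/2) / (1) = -27.000
axis θ: (220.000 − 0) / (4) = 55.000

-14.000 -27.000 55.000


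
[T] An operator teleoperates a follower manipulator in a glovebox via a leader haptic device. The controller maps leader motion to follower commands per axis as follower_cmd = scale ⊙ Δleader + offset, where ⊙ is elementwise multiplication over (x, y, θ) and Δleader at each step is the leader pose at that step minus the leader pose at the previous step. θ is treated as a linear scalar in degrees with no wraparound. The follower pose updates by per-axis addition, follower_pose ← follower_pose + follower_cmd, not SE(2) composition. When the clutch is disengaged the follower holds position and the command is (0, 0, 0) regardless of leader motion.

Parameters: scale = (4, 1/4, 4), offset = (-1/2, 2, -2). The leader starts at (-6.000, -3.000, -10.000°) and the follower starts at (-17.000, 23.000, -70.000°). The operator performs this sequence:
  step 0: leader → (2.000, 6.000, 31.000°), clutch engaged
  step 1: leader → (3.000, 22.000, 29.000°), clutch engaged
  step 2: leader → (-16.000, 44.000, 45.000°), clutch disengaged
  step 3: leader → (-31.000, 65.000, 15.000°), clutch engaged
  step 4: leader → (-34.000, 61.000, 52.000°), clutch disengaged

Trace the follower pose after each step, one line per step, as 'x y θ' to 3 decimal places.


step 0: Δleader=(8.000, 9.000, 41.000°), engaged; cmd=(31.500, 4.250, 162.000°) → follower=(14.500, 27.250, 92.000°)
step 1: Δleader=(1.000, 16.000, -2.000°), engaged; cmd=(3.500, 6.000, -10.000°) → follower=(18.000, 33.250, 82.000°)
step 2: Δleader=(-19.000, 22.000, 16.000°), disengaged; cmd=(0,0,0) → follower holds at (18.000, 33.250, 82.000°)
step 3: Δleader=(-15.000, 21.000, -30.000°), engaged; cmd=(-60.500, 7.250, -122.000°) → follower=(-42.500, 40.500, -40.000°)
step 4: Δleader=(-3.000, -4.000, 37.000°), disengaged; cmd=(0,0,0) → follower holds at (-42.500, 40.500, -40.000°)

14.500 27.250 92.000
18.000 33.250 82.000
18.000 33.250 82.000
-42.500 40.500 -40.000
-42.500 40.500 -40.000


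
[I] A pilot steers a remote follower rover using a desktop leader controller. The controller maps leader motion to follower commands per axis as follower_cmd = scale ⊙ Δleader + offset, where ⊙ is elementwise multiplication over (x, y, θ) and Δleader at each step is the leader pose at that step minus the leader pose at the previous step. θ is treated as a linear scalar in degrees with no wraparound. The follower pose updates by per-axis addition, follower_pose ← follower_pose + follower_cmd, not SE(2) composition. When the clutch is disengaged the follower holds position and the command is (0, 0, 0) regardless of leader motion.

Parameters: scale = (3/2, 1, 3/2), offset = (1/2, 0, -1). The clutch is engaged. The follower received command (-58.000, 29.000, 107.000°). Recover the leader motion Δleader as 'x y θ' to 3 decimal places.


axis x: (-58.000 − 1/2) / (3/2) = -39.000
axis y: (29.000 − 0) / (1) = 29.000
axis θ: (107.000 − -1) / (3/2) = 72.000

-39.000 29.000 72.000


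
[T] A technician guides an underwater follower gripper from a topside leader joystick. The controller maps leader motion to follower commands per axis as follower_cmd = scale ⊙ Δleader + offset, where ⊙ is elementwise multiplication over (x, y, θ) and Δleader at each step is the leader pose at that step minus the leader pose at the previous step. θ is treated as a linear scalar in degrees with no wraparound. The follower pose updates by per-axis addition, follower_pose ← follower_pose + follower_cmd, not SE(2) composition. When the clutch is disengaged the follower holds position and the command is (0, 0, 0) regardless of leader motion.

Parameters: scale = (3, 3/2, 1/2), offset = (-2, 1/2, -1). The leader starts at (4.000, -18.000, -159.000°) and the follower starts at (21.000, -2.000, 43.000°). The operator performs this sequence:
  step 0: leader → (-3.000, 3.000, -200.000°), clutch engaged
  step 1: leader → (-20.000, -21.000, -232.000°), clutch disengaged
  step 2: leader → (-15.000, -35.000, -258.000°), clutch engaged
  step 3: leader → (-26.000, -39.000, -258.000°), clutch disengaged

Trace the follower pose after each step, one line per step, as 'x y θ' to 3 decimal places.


-2.000 30.000 21.500
-2.000 30.000 21.500
11.000 9.500 7.500
11.000 9.500 7.500

step 0: Δleader=(-7.000, 21.000, -41.000°), engaged; cmd=(-23.000, 32.000, -21.500°) → follower=(-2.000, 30.000, 21.500°)
step 1: Δleader=(-17.000, -24.000, -32.000°), disengaged; cmd=(0,0,0) → follower holds at (-2.000, 30.000, 21.500°)
step 2: Δleader=(5.000, -14.000, -26.000°), engaged; cmd=(13.000, -20.500, -14.000°) → follower=(11.000, 9.500, 7.500°)
step 3: Δleader=(-11.000, -4.000, 0.000°), disengaged; cmd=(0,0,0) → follower holds at (11.000, 9.500, 7.500°)


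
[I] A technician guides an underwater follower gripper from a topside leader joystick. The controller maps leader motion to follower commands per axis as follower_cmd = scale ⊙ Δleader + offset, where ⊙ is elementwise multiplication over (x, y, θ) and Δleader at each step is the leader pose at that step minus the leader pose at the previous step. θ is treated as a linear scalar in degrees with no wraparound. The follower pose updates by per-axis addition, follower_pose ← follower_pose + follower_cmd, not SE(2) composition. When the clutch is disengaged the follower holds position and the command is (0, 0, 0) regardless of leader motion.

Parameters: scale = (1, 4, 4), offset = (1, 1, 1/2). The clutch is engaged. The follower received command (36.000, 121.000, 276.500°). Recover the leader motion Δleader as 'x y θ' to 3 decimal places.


axis x: (36.000 − 1) / (1) = 35.000
axis y: (121.000 − 1) / (4) = 30.000
axis θ: (276.500 − 1/2) / (4) = 69.000

35.000 30.000 69.000


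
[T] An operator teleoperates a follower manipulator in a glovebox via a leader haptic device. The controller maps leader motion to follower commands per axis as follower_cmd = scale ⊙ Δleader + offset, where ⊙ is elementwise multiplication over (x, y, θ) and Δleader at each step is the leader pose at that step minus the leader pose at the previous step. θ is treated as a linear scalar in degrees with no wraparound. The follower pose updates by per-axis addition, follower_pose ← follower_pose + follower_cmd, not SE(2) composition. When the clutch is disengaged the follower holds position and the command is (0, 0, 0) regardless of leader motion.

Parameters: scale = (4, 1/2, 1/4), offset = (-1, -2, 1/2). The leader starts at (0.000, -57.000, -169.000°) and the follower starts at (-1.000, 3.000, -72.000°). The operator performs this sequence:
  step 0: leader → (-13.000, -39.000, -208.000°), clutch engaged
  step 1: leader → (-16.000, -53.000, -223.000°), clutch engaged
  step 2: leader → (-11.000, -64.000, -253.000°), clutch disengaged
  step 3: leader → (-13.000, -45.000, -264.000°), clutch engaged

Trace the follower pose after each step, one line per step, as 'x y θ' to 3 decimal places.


-54.000 10.000 -81.250
-67.000 1.000 -84.500
-67.000 1.000 -84.500
-76.000 8.500 -86.750

step 0: Δleader=(-13.000, 18.000, -39.000°), engaged; cmd=(-53.000, 7.000, -9.250°) → follower=(-54.000, 10.000, -81.250°)
step 1: Δleader=(-3.000, -14.000, -15.000°), engaged; cmd=(-13.000, -9.000, -3.250°) → follower=(-67.000, 1.000, -84.500°)
step 2: Δleader=(5.000, -11.000, -30.000°), disengaged; cmd=(0,0,0) → follower holds at (-67.000, 1.000, -84.500°)
step 3: Δleader=(-2.000, 19.000, -11.000°), engaged; cmd=(-9.000, 7.500, -2.250°) → follower=(-76.000, 8.500, -86.750°)


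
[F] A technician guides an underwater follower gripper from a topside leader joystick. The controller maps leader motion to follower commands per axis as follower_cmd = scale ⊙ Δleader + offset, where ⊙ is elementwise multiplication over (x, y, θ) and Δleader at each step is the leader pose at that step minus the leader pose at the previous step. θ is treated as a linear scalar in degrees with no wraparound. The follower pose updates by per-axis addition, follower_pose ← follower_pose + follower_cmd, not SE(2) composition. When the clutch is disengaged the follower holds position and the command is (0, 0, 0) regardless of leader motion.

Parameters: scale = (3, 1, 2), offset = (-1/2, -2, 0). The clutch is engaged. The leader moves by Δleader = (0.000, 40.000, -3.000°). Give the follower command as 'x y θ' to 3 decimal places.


-0.500 38.000 -6.000

axis x: 3·0.000 + -1/2 = -0.500
axis y: 1·40.000 + -2 = 38.000
axis θ: 2·-3.000 + 0 = -6.000


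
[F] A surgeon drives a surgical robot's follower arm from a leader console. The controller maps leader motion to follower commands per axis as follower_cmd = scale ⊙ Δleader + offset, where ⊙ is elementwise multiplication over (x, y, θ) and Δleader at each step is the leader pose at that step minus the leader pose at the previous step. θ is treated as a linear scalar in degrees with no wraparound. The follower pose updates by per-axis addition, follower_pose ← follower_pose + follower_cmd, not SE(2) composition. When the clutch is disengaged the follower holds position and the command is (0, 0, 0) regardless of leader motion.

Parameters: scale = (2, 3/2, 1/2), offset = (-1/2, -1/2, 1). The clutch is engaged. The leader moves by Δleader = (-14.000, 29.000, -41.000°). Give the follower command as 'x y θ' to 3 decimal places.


-28.500 43.000 -19.500

axis x: 2·-14.000 + -1/2 = -28.500
axis y: 3/2·29.000 + -1/2 = 43.000
axis θ: 1/2·-41.000 + 1 = -19.500


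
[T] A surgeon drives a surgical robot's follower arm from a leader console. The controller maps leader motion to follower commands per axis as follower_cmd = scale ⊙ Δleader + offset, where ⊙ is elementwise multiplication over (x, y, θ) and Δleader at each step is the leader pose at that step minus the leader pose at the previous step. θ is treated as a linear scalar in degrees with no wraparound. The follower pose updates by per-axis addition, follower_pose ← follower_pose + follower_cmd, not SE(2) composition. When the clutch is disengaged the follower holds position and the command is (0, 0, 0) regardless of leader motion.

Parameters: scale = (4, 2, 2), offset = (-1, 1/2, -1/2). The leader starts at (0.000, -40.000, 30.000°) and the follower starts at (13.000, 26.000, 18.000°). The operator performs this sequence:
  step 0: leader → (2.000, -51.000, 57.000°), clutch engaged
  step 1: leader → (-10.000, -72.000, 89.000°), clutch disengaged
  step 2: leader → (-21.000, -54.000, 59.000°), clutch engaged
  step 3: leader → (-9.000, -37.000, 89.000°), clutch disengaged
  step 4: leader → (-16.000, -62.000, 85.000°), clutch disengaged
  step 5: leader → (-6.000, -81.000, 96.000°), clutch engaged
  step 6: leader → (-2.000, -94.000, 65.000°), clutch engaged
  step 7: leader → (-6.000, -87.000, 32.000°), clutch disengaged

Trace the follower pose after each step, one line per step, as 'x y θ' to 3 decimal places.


20.000 4.500 71.500
20.000 4.500 71.500
-25.000 41.000 11.000
-25.000 41.000 11.000
-25.000 41.000 11.000
14.000 3.500 32.500
29.000 -22.000 -30.000
29.000 -22.000 -30.000

step 0: Δleader=(2.000, -11.000, 27.000°), engaged; cmd=(7.000, -21.500, 53.500°) → follower=(20.000, 4.500, 71.500°)
step 1: Δleader=(-12.000, -21.000, 32.000°), disengaged; cmd=(0,0,0) → follower holds at (20.000, 4.500, 71.500°)
step 2: Δleader=(-11.000, 18.000, -30.000°), engaged; cmd=(-45.000, 36.500, -60.500°) → follower=(-25.000, 41.000, 11.000°)
step 3: Δleader=(12.000, 17.000, 30.000°), disengaged; cmd=(0,0,0) → follower holds at (-25.000, 41.000, 11.000°)
step 4: Δleader=(-7.000, -25.000, -4.000°), disengaged; cmd=(0,0,0) → follower holds at (-25.000, 41.000, 11.000°)
step 5: Δleader=(10.000, -19.000, 11.000°), engaged; cmd=(39.000, -37.500, 21.500°) → follower=(14.000, 3.500, 32.500°)
step 6: Δleader=(4.000, -13.000, -31.000°), engaged; cmd=(15.000, -25.500, -62.500°) → follower=(29.000, -22.000, -30.000°)
step 7: Δleader=(-4.000, 7.000, -33.000°), disengaged; cmd=(0,0,0) → follower holds at (29.000, -22.000, -30.000°)


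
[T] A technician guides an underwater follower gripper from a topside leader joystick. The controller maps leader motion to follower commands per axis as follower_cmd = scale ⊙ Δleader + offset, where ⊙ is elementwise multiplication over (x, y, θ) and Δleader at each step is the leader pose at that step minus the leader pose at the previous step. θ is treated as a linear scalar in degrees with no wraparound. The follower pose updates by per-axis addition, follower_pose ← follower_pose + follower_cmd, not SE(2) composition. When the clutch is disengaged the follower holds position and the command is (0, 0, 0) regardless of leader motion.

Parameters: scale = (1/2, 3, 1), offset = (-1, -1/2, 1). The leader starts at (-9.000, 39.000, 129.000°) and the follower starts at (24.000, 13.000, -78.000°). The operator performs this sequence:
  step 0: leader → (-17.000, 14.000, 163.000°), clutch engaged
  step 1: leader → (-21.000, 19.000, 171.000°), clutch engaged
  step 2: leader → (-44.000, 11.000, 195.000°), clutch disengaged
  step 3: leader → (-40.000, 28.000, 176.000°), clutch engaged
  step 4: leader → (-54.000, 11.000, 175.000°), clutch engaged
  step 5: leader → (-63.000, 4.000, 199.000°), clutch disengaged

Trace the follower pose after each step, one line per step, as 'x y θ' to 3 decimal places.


19.000 -62.500 -43.000
16.000 -48.000 -34.000
16.000 -48.000 -34.000
17.000 2.500 -52.000
9.000 -49.000 -52.000
9.000 -49.000 -52.000

step 0: Δleader=(-8.000, -25.000, 34.000°), engaged; cmd=(-5.000, -75.500, 35.000°) → follower=(19.000, -62.500, -43.000°)
step 1: Δleader=(-4.000, 5.000, 8.000°), engaged; cmd=(-3.000, 14.500, 9.000°) → follower=(16.000, -48.000, -34.000°)
step 2: Δleader=(-23.000, -8.000, 24.000°), disengaged; cmd=(0,0,0) → follower holds at (16.000, -48.000, -34.000°)
step 3: Δleader=(4.000, 17.000, -19.000°), engaged; cmd=(1.000, 50.500, -18.000°) → follower=(17.000, 2.500, -52.000°)
step 4: Δleader=(-14.000, -17.000, -1.000°), engaged; cmd=(-8.000, -51.500, 0.000°) → follower=(9.000, -49.000, -52.000°)
step 5: Δleader=(-9.000, -7.000, 24.000°), disengaged; cmd=(0,0,0) → follower holds at (9.000, -49.000, -52.000°)


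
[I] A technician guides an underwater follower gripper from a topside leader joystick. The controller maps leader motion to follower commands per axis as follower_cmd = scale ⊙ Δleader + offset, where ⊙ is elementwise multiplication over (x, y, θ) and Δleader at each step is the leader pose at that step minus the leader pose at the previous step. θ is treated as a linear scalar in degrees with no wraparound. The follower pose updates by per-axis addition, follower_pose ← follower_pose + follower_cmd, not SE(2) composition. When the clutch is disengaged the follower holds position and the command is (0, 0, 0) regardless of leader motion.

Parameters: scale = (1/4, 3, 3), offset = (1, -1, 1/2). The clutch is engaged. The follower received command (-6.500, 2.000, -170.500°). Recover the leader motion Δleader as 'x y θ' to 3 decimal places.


-30.000 1.000 -57.000

axis x: (-6.500 − 1) / (1/4) = -30.000
axis y: (2.000 − -1) / (3) = 1.000
axis θ: (-170.500 − 1/2) / (3) = -57.000


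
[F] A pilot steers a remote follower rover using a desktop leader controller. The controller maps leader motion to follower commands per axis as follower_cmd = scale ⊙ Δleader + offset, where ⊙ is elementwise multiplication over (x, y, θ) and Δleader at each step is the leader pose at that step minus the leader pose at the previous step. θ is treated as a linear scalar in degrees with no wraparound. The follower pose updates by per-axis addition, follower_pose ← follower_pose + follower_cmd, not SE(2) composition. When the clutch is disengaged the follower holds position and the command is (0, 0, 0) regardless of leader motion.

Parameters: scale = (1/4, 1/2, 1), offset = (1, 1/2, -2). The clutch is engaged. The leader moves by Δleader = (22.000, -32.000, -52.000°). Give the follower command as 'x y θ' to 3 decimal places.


6.500 -15.500 -54.000

axis x: 1/4·22.000 + 1 = 6.500
axis y: 1/2·-32.000 + 1/2 = -15.500
axis θ: 1·-52.000 + -2 = -54.000


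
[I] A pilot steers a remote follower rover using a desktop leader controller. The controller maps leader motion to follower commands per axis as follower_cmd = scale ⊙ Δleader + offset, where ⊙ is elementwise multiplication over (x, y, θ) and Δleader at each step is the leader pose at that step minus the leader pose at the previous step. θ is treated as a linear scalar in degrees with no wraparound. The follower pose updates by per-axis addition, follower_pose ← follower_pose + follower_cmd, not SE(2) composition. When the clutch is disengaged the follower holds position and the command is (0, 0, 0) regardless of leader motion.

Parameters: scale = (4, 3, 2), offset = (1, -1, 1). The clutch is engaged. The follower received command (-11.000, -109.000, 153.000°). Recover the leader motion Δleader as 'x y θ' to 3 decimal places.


-3.000 -36.000 76.000

axis x: (-11.000 − 1) / (4) = -3.000
axis y: (-109.000 − -1) / (3) = -36.000
axis θ: (153.000 − 1) / (2) = 76.000


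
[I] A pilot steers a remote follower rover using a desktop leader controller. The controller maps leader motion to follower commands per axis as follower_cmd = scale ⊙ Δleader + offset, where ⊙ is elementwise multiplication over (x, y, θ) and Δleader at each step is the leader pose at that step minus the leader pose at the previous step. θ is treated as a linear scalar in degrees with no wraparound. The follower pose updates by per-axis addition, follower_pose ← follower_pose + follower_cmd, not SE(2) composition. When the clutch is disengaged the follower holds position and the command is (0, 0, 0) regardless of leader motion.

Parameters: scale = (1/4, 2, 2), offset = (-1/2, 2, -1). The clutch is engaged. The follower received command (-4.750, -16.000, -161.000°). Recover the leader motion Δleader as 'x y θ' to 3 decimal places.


axis x: (-4.750 − -1/2) / (1/4) = -17.000
axis y: (-16.000 − 2) / (2) = -9.000
axis θ: (-161.000 − -1) / (2) = -80.000

-17.000 -9.000 -80.000


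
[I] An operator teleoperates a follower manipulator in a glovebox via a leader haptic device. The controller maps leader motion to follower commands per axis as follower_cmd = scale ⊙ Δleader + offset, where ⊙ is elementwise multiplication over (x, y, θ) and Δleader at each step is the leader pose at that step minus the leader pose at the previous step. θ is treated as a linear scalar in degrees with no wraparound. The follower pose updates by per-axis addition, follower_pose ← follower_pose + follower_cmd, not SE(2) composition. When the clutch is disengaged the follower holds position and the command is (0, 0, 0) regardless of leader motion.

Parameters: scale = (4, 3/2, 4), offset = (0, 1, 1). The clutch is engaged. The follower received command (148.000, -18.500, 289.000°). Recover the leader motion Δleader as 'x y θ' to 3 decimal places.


37.000 -13.000 72.000

axis x: (148.000 − 0) / (4) = 37.000
axis y: (-18.500 − 1) / (3/2) = -13.000
axis θ: (289.000 − 1) / (4) = 72.000


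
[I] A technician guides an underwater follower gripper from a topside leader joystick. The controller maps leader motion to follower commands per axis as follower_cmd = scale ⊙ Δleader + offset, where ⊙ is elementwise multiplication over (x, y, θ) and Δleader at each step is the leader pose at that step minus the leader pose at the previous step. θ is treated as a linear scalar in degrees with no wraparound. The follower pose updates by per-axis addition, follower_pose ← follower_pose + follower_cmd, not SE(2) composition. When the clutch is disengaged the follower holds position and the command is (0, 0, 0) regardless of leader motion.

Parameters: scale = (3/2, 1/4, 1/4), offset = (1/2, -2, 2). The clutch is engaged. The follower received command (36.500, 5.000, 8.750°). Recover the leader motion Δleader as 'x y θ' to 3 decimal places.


24.000 28.000 27.000

axis x: (36.500 − 1/2) / (3/2) = 24.000
axis y: (5.000 − -2) / (1/4) = 28.000
axis θ: (8.750 − 2) / (1/4) = 27.000


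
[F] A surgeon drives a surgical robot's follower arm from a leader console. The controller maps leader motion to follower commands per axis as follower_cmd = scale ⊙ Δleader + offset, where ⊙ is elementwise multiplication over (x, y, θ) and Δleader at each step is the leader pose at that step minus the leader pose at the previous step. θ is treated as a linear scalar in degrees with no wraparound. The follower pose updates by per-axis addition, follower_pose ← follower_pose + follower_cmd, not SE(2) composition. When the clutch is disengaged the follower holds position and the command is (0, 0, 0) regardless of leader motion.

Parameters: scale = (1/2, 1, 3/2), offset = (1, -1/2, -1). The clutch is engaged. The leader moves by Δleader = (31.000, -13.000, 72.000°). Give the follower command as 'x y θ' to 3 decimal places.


16.500 -13.500 107.000

axis x: 1/2·31.000 + 1 = 16.500
axis y: 1·-13.000 + -1/2 = -13.500
axis θ: 3/2·72.000 + -1 = 107.000


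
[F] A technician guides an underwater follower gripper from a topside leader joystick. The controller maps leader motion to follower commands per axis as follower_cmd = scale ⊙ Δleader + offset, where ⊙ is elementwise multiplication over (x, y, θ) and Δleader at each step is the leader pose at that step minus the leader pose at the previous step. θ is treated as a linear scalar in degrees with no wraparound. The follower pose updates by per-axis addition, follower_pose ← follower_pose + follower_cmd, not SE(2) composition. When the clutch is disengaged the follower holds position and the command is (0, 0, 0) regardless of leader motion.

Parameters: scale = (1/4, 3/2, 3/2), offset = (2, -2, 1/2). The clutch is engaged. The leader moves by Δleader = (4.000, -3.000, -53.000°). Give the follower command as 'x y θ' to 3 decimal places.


axis x: 1/4·4.000 + 2 = 3.000
axis y: 3/2·-3.000 + -2 = -6.500
axis θ: 3/2·-53.000 + 1/2 = -79.000

3.000 -6.500 -79.000


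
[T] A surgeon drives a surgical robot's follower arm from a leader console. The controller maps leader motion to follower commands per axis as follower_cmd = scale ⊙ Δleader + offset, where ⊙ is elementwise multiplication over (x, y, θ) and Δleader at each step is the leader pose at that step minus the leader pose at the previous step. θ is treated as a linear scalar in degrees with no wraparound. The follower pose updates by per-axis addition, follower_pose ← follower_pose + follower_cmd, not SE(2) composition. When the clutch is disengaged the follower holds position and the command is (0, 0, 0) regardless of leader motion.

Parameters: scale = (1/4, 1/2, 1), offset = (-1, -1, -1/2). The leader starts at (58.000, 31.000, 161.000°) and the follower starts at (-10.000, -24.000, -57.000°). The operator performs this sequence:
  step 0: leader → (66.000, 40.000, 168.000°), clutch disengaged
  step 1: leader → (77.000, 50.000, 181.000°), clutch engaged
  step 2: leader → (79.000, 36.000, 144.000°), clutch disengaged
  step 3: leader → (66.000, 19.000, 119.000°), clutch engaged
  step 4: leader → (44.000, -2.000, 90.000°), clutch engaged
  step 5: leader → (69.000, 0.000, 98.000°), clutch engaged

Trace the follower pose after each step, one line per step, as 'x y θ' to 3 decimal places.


step 0: Δleader=(8.000, 9.000, 7.000°), disengaged; cmd=(0,0,0) → follower holds at (-10.000, -24.000, -57.000°)
step 1: Δleader=(11.000, 10.000, 13.000°), engaged; cmd=(1.750, 4.000, 12.500°) → follower=(-8.250, -20.000, -44.500°)
step 2: Δleader=(2.000, -14.000, -37.000°), disengaged; cmd=(0,0,0) → follower holds at (-8.250, -20.000, -44.500°)
step 3: Δleader=(-13.000, -17.000, -25.000°), engaged; cmd=(-4.250, -9.500, -25.500°) → follower=(-12.500, -29.500, -70.000°)
step 4: Δleader=(-22.000, -21.000, -29.000°), engaged; cmd=(-6.500, -11.500, -29.500°) → follower=(-19.000, -41.000, -99.500°)
step 5: Δleader=(25.000, 2.000, 8.000°), engaged; cmd=(5.250, 0.000, 7.500°) → follower=(-13.750, -41.000, -92.000°)

-10.000 -24.000 -57.000
-8.250 -20.000 -44.500
-8.250 -20.000 -44.500
-12.500 -29.500 -70.000
-19.000 -41.000 -99.500
-13.750 -41.000 -92.000


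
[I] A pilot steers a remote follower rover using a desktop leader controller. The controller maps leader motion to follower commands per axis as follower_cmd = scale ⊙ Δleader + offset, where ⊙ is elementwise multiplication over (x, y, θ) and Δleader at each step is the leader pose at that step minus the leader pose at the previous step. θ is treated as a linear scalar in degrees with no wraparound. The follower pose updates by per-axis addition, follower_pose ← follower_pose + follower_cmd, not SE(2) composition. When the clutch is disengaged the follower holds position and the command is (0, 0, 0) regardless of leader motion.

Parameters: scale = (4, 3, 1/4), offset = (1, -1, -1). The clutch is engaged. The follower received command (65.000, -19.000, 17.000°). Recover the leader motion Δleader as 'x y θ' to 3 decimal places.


axis x: (65.000 − 1) / (4) = 16.000
axis y: (-19.000 − -1) / (3) = -6.000
axis θ: (17.000 − -1) / (1/4) = 72.000

16.000 -6.000 72.000


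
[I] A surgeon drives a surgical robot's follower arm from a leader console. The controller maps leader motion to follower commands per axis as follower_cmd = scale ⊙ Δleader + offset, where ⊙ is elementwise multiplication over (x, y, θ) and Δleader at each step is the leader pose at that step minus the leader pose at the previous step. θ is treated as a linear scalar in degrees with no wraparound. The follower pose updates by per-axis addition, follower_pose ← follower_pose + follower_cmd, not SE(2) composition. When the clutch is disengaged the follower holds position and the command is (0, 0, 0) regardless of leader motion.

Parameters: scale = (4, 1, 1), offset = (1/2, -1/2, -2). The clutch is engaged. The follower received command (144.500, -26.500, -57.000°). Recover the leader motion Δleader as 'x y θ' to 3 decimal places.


axis x: (144.500 − 1/2) / (4) = 36.000
axis y: (-26.500 − -1/2) / (1) = -26.000
axis θ: (-57.000 − -2) / (1) = -55.000

36.000 -26.000 -55.000


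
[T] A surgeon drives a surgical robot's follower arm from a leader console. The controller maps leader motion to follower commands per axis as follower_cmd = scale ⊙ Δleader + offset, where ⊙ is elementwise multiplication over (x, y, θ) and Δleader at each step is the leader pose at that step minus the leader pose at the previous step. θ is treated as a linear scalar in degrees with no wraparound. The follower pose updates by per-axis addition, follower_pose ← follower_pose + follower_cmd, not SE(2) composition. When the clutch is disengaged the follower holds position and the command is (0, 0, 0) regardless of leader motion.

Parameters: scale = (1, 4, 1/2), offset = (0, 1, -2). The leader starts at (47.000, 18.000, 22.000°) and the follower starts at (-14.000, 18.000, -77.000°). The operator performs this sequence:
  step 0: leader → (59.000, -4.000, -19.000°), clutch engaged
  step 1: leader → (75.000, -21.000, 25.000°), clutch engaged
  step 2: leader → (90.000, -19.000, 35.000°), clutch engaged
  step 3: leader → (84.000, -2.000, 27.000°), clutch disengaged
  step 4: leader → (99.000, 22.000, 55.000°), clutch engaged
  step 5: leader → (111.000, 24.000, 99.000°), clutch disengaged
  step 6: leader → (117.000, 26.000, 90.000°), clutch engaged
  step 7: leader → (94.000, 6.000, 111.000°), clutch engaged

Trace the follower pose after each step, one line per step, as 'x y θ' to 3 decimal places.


step 0: Δleader=(12.000, -22.000, -41.000°), engaged; cmd=(12.000, -87.000, -22.500°) → follower=(-2.000, -69.000, -99.500°)
step 1: Δleader=(16.000, -17.000, 44.000°), engaged; cmd=(16.000, -67.000, 20.000°) → follower=(14.000, -136.000, -79.500°)
step 2: Δleader=(15.000, 2.000, 10.000°), engaged; cmd=(15.000, 9.000, 3.000°) → follower=(29.000, -127.000, -76.500°)
step 3: Δleader=(-6.000, 17.000, -8.000°), disengaged; cmd=(0,0,0) → follower holds at (29.000, -127.000, -76.500°)
step 4: Δleader=(15.000, 24.000, 28.000°), engaged; cmd=(15.000, 97.000, 12.000°) → follower=(44.000, -30.000, -64.500°)
step 5: Δleader=(12.000, 2.000, 44.000°), disengaged; cmd=(0,0,0) → follower holds at (44.000, -30.000, -64.500°)
step 6: Δleader=(6.000, 2.000, -9.000°), engaged; cmd=(6.000, 9.000, -6.500°) → follower=(50.000, -21.000, -71.000°)
step 7: Δleader=(-23.000, -20.000, 21.000°), engaged; cmd=(-23.000, -79.000, 8.500°) → follower=(27.000, -100.000, -62.500°)

-2.000 -69.000 -99.500
14.000 -136.000 -79.500
29.000 -127.000 -76.500
29.000 -127.000 -76.500
44.000 -30.000 -64.500
44.000 -30.000 -64.500
50.000 -21.000 -71.000
27.000 -100.000 -62.500


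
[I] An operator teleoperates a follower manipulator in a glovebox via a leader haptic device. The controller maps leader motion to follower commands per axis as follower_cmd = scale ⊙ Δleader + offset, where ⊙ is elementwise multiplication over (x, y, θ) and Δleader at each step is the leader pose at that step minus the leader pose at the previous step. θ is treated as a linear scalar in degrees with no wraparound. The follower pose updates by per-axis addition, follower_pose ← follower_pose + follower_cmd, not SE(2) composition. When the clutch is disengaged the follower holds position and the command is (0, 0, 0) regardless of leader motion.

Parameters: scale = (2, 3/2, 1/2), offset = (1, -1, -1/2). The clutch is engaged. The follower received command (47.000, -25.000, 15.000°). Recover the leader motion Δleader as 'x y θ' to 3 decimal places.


axis x: (47.000 − 1) / (2) = 23.000
axis y: (-25.000 − -1) / (3/2) = -16.000
axis θ: (15.000 − -1/2) / (1/2) = 31.000

23.000 -16.000 31.000


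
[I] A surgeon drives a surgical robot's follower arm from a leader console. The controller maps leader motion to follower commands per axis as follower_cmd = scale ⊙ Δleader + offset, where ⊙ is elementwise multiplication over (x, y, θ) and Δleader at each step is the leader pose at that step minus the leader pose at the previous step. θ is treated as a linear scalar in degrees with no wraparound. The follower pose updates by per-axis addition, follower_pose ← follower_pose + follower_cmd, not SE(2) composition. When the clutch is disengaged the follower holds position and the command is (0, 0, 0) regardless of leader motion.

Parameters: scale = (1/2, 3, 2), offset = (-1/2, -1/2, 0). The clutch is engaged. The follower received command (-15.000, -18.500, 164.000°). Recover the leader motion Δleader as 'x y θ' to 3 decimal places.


-29.000 -6.000 82.000

axis x: (-15.000 − -1/2) / (1/2) = -29.000
axis y: (-18.500 − -1/2) / (3) = -6.000
axis θ: (164.000 − 0) / (2) = 82.000


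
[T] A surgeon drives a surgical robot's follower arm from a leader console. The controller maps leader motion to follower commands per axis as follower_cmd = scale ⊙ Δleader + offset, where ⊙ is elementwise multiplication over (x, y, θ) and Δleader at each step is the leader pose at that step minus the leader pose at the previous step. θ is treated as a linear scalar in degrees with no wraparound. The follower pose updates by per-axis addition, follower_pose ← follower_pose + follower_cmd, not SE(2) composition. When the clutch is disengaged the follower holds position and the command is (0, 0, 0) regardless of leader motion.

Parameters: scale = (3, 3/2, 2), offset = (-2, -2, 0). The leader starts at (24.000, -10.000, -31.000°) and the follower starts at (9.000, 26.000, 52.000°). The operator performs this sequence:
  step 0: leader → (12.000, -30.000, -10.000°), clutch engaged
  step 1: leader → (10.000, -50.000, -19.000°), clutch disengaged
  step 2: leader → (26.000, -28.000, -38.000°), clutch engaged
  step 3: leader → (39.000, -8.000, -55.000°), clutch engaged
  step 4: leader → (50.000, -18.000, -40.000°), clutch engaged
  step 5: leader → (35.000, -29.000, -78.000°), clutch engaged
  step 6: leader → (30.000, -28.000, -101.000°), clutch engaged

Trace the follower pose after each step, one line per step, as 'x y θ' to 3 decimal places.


-29.000 -6.000 94.000
-29.000 -6.000 94.000
17.000 25.000 56.000
54.000 53.000 22.000
85.000 36.000 52.000
38.000 17.500 -24.000
21.000 17.000 -70.000

step 0: Δleader=(-12.000, -20.000, 21.000°), engaged; cmd=(-38.000, -32.000, 42.000°) → follower=(-29.000, -6.000, 94.000°)
step 1: Δleader=(-2.000, -20.000, -9.000°), disengaged; cmd=(0,0,0) → follower holds at (-29.000, -6.000, 94.000°)
step 2: Δleader=(16.000, 22.000, -19.000°), engaged; cmd=(46.000, 31.000, -38.000°) → follower=(17.000, 25.000, 56.000°)
step 3: Δleader=(13.000, 20.000, -17.000°), engaged; cmd=(37.000, 28.000, -34.000°) → follower=(54.000, 53.000, 22.000°)
step 4: Δleader=(11.000, -10.000, 15.000°), engaged; cmd=(31.000, -17.000, 30.000°) → follower=(85.000, 36.000, 52.000°)
step 5: Δleader=(-15.000, -11.000, -38.000°), engaged; cmd=(-47.000, -18.500, -76.000°) → follower=(38.000, 17.500, -24.000°)
step 6: Δleader=(-5.000, 1.000, -23.000°), engaged; cmd=(-17.000, -0.500, -46.000°) → follower=(21.000, 17.000, -70.000°)


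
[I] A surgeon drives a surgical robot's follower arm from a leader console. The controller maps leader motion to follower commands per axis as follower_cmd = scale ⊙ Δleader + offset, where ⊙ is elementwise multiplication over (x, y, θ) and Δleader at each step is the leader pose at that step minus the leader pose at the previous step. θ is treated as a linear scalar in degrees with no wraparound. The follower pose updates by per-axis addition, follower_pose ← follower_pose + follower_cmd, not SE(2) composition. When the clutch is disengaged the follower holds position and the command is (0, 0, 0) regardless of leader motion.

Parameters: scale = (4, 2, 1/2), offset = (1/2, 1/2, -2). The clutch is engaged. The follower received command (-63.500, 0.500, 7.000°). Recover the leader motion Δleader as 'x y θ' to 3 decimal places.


-16.000 0.000 18.000

axis x: (-63.500 − 1/2) / (4) = -16.000
axis y: (0.500 − 1/2) / (2) = 0.000
axis θ: (7.000 − -2) / (1/2) = 18.000


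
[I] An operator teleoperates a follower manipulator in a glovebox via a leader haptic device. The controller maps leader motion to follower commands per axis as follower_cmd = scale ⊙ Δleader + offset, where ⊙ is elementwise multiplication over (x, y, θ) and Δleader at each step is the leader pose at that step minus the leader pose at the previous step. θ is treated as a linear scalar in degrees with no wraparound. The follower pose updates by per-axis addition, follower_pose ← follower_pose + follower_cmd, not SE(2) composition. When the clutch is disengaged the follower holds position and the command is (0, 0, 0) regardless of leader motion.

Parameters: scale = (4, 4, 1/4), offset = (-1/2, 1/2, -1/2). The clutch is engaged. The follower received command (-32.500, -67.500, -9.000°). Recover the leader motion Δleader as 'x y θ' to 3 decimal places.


axis x: (-32.500 − -1/2) / (4) = -8.000
axis y: (-67.500 − 1/2) / (4) = -17.000
axis θ: (-9.000 − -1/2) / (1/4) = -34.000

-8.000 -17.000 -34.000


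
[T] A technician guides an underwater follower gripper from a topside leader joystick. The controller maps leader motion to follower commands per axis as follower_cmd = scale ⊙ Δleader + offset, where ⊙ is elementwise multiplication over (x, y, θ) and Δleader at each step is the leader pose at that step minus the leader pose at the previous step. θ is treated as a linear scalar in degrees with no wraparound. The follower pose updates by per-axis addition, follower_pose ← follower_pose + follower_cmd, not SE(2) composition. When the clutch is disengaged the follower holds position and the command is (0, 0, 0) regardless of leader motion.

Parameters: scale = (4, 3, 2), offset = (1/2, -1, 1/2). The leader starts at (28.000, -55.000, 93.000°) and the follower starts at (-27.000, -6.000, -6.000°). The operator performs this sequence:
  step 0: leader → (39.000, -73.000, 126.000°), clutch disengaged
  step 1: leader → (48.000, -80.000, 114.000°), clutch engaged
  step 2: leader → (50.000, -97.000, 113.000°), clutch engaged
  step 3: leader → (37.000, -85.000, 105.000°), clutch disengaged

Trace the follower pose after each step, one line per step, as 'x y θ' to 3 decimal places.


step 0: Δleader=(11.000, -18.000, 33.000°), disengaged; cmd=(0,0,0) → follower holds at (-27.000, -6.000, -6.000°)
step 1: Δleader=(9.000, -7.000, -12.000°), engaged; cmd=(36.500, -22.000, -23.500°) → follower=(9.500, -28.000, -29.500°)
step 2: Δleader=(2.000, -17.000, -1.000°), engaged; cmd=(8.500, -52.000, -1.500°) → follower=(18.000, -80.000, -31.000°)
step 3: Δleader=(-13.000, 12.000, -8.000°), disengaged; cmd=(0,0,0) → follower holds at (18.000, -80.000, -31.000°)

-27.000 -6.000 -6.000
9.500 -28.000 -29.500
18.000 -80.000 -31.000
18.000 -80.000 -31.000


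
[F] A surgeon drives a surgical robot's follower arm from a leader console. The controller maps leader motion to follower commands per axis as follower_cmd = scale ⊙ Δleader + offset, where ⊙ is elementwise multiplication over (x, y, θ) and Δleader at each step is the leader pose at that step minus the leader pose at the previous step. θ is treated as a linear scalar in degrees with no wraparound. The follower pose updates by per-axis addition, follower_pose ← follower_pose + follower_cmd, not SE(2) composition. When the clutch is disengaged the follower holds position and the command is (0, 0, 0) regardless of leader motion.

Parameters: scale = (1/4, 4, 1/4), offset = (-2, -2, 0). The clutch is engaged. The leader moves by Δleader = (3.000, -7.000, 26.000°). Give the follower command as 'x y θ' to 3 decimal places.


axis x: 1/4·3.000 + -2 = -1.250
axis y: 4·-7.000 + -2 = -30.000
axis θ: 1/4·26.000 + 0 = 6.500

-1.250 -30.000 6.500
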